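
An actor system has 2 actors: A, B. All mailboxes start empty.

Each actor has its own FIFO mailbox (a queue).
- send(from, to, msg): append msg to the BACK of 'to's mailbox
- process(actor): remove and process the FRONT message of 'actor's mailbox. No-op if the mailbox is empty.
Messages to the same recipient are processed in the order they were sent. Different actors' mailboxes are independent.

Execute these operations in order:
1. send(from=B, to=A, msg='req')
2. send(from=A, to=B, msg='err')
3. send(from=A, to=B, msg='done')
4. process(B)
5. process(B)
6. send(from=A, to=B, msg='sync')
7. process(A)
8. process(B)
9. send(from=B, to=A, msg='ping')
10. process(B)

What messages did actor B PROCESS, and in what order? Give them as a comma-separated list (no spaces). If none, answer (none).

After 1 (send(from=B, to=A, msg='req')): A:[req] B:[]
After 2 (send(from=A, to=B, msg='err')): A:[req] B:[err]
After 3 (send(from=A, to=B, msg='done')): A:[req] B:[err,done]
After 4 (process(B)): A:[req] B:[done]
After 5 (process(B)): A:[req] B:[]
After 6 (send(from=A, to=B, msg='sync')): A:[req] B:[sync]
After 7 (process(A)): A:[] B:[sync]
After 8 (process(B)): A:[] B:[]
After 9 (send(from=B, to=A, msg='ping')): A:[ping] B:[]
After 10 (process(B)): A:[ping] B:[]

Answer: err,done,sync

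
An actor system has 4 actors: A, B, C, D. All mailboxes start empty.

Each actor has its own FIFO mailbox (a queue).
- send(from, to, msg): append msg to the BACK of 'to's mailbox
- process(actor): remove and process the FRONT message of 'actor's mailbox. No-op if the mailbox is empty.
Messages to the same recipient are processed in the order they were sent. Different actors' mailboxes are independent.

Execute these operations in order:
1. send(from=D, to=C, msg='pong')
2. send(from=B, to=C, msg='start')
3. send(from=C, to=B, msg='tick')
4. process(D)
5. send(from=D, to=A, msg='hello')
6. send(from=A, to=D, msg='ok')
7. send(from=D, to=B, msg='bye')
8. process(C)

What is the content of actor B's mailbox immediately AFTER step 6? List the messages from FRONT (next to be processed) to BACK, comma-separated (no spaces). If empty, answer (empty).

After 1 (send(from=D, to=C, msg='pong')): A:[] B:[] C:[pong] D:[]
After 2 (send(from=B, to=C, msg='start')): A:[] B:[] C:[pong,start] D:[]
After 3 (send(from=C, to=B, msg='tick')): A:[] B:[tick] C:[pong,start] D:[]
After 4 (process(D)): A:[] B:[tick] C:[pong,start] D:[]
After 5 (send(from=D, to=A, msg='hello')): A:[hello] B:[tick] C:[pong,start] D:[]
After 6 (send(from=A, to=D, msg='ok')): A:[hello] B:[tick] C:[pong,start] D:[ok]

tick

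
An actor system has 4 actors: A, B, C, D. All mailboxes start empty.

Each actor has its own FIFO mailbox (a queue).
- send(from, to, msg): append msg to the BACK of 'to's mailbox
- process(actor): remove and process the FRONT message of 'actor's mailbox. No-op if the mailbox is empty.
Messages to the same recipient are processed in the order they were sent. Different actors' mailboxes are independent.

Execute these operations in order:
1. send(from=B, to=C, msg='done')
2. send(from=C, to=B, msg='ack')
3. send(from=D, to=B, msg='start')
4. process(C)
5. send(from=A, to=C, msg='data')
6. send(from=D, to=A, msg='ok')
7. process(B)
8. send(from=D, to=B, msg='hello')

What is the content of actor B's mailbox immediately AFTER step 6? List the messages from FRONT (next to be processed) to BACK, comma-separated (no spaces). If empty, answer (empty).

After 1 (send(from=B, to=C, msg='done')): A:[] B:[] C:[done] D:[]
After 2 (send(from=C, to=B, msg='ack')): A:[] B:[ack] C:[done] D:[]
After 3 (send(from=D, to=B, msg='start')): A:[] B:[ack,start] C:[done] D:[]
After 4 (process(C)): A:[] B:[ack,start] C:[] D:[]
After 5 (send(from=A, to=C, msg='data')): A:[] B:[ack,start] C:[data] D:[]
After 6 (send(from=D, to=A, msg='ok')): A:[ok] B:[ack,start] C:[data] D:[]

ack,start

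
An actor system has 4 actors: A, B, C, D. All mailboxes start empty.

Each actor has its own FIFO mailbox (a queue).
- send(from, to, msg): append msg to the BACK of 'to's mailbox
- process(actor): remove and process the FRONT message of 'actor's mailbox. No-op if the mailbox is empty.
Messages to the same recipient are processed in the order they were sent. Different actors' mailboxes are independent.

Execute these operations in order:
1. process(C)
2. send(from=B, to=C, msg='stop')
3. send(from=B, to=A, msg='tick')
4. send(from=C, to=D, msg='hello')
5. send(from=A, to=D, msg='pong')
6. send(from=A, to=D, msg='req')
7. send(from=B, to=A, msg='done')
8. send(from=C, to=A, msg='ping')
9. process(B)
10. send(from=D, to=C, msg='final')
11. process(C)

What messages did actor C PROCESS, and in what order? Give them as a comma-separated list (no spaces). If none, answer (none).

After 1 (process(C)): A:[] B:[] C:[] D:[]
After 2 (send(from=B, to=C, msg='stop')): A:[] B:[] C:[stop] D:[]
After 3 (send(from=B, to=A, msg='tick')): A:[tick] B:[] C:[stop] D:[]
After 4 (send(from=C, to=D, msg='hello')): A:[tick] B:[] C:[stop] D:[hello]
After 5 (send(from=A, to=D, msg='pong')): A:[tick] B:[] C:[stop] D:[hello,pong]
After 6 (send(from=A, to=D, msg='req')): A:[tick] B:[] C:[stop] D:[hello,pong,req]
After 7 (send(from=B, to=A, msg='done')): A:[tick,done] B:[] C:[stop] D:[hello,pong,req]
After 8 (send(from=C, to=A, msg='ping')): A:[tick,done,ping] B:[] C:[stop] D:[hello,pong,req]
After 9 (process(B)): A:[tick,done,ping] B:[] C:[stop] D:[hello,pong,req]
After 10 (send(from=D, to=C, msg='final')): A:[tick,done,ping] B:[] C:[stop,final] D:[hello,pong,req]
After 11 (process(C)): A:[tick,done,ping] B:[] C:[final] D:[hello,pong,req]

Answer: stop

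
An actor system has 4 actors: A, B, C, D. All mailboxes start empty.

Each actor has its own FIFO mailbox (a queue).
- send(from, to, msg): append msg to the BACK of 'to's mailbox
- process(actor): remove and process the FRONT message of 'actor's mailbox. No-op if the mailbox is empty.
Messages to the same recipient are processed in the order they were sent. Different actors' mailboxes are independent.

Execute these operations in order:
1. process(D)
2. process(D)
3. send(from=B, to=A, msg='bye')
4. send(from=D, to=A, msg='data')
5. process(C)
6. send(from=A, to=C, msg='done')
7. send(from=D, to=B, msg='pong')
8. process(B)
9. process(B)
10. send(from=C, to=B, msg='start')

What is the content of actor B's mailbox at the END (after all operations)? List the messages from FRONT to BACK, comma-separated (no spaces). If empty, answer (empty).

After 1 (process(D)): A:[] B:[] C:[] D:[]
After 2 (process(D)): A:[] B:[] C:[] D:[]
After 3 (send(from=B, to=A, msg='bye')): A:[bye] B:[] C:[] D:[]
After 4 (send(from=D, to=A, msg='data')): A:[bye,data] B:[] C:[] D:[]
After 5 (process(C)): A:[bye,data] B:[] C:[] D:[]
After 6 (send(from=A, to=C, msg='done')): A:[bye,data] B:[] C:[done] D:[]
After 7 (send(from=D, to=B, msg='pong')): A:[bye,data] B:[pong] C:[done] D:[]
After 8 (process(B)): A:[bye,data] B:[] C:[done] D:[]
After 9 (process(B)): A:[bye,data] B:[] C:[done] D:[]
After 10 (send(from=C, to=B, msg='start')): A:[bye,data] B:[start] C:[done] D:[]

Answer: start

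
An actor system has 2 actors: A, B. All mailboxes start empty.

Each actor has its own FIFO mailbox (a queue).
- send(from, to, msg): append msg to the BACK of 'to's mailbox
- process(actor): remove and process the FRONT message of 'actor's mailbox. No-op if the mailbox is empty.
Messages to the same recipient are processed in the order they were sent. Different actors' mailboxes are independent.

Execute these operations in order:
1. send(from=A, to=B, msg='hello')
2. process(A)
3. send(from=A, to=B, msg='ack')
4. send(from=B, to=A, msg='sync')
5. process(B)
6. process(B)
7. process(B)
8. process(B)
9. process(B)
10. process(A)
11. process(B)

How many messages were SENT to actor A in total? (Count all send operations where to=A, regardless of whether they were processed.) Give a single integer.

Answer: 1

Derivation:
After 1 (send(from=A, to=B, msg='hello')): A:[] B:[hello]
After 2 (process(A)): A:[] B:[hello]
After 3 (send(from=A, to=B, msg='ack')): A:[] B:[hello,ack]
After 4 (send(from=B, to=A, msg='sync')): A:[sync] B:[hello,ack]
After 5 (process(B)): A:[sync] B:[ack]
After 6 (process(B)): A:[sync] B:[]
After 7 (process(B)): A:[sync] B:[]
After 8 (process(B)): A:[sync] B:[]
After 9 (process(B)): A:[sync] B:[]
After 10 (process(A)): A:[] B:[]
After 11 (process(B)): A:[] B:[]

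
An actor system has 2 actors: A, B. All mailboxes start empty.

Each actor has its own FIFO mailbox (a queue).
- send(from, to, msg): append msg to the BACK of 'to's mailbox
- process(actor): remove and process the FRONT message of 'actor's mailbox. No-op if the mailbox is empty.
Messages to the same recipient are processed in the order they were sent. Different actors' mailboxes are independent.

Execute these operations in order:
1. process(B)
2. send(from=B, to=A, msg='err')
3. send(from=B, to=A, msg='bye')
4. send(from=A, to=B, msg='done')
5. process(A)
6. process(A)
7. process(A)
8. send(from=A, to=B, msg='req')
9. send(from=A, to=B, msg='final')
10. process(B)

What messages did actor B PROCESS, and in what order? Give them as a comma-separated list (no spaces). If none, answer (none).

Answer: done

Derivation:
After 1 (process(B)): A:[] B:[]
After 2 (send(from=B, to=A, msg='err')): A:[err] B:[]
After 3 (send(from=B, to=A, msg='bye')): A:[err,bye] B:[]
After 4 (send(from=A, to=B, msg='done')): A:[err,bye] B:[done]
After 5 (process(A)): A:[bye] B:[done]
After 6 (process(A)): A:[] B:[done]
After 7 (process(A)): A:[] B:[done]
After 8 (send(from=A, to=B, msg='req')): A:[] B:[done,req]
After 9 (send(from=A, to=B, msg='final')): A:[] B:[done,req,final]
After 10 (process(B)): A:[] B:[req,final]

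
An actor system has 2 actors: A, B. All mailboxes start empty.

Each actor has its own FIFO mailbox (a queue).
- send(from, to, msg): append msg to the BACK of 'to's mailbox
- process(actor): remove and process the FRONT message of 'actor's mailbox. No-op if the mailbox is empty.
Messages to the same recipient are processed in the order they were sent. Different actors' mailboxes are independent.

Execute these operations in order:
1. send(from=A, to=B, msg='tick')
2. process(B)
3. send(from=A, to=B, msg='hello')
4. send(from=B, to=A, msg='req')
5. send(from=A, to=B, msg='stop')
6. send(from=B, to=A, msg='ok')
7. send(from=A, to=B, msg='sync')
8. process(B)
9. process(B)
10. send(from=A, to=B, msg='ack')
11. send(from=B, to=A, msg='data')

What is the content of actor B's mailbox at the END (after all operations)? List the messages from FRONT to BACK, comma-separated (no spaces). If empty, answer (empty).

Answer: sync,ack

Derivation:
After 1 (send(from=A, to=B, msg='tick')): A:[] B:[tick]
After 2 (process(B)): A:[] B:[]
After 3 (send(from=A, to=B, msg='hello')): A:[] B:[hello]
After 4 (send(from=B, to=A, msg='req')): A:[req] B:[hello]
After 5 (send(from=A, to=B, msg='stop')): A:[req] B:[hello,stop]
After 6 (send(from=B, to=A, msg='ok')): A:[req,ok] B:[hello,stop]
After 7 (send(from=A, to=B, msg='sync')): A:[req,ok] B:[hello,stop,sync]
After 8 (process(B)): A:[req,ok] B:[stop,sync]
After 9 (process(B)): A:[req,ok] B:[sync]
After 10 (send(from=A, to=B, msg='ack')): A:[req,ok] B:[sync,ack]
After 11 (send(from=B, to=A, msg='data')): A:[req,ok,data] B:[sync,ack]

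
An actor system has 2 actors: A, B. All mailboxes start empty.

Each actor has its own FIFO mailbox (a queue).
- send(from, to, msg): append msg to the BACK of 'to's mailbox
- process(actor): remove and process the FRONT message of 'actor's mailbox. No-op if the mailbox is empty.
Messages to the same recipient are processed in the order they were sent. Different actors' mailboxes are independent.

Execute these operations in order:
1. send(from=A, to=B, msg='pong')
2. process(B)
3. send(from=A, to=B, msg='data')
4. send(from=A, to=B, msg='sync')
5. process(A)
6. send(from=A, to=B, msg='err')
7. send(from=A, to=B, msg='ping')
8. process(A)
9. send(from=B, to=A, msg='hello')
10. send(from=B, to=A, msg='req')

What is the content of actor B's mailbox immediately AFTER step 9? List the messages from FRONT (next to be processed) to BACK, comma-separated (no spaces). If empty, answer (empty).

After 1 (send(from=A, to=B, msg='pong')): A:[] B:[pong]
After 2 (process(B)): A:[] B:[]
After 3 (send(from=A, to=B, msg='data')): A:[] B:[data]
After 4 (send(from=A, to=B, msg='sync')): A:[] B:[data,sync]
After 5 (process(A)): A:[] B:[data,sync]
After 6 (send(from=A, to=B, msg='err')): A:[] B:[data,sync,err]
After 7 (send(from=A, to=B, msg='ping')): A:[] B:[data,sync,err,ping]
After 8 (process(A)): A:[] B:[data,sync,err,ping]
After 9 (send(from=B, to=A, msg='hello')): A:[hello] B:[data,sync,err,ping]

data,sync,err,ping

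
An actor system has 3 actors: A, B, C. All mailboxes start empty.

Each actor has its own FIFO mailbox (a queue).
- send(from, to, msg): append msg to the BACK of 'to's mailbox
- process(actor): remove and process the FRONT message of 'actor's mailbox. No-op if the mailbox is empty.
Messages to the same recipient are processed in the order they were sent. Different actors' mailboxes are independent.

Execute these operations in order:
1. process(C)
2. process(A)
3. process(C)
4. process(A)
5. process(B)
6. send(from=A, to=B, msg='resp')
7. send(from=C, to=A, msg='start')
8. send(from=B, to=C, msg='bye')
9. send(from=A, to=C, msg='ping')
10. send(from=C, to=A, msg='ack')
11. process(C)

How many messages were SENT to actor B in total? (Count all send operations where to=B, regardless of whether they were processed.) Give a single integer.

Answer: 1

Derivation:
After 1 (process(C)): A:[] B:[] C:[]
After 2 (process(A)): A:[] B:[] C:[]
After 3 (process(C)): A:[] B:[] C:[]
After 4 (process(A)): A:[] B:[] C:[]
After 5 (process(B)): A:[] B:[] C:[]
After 6 (send(from=A, to=B, msg='resp')): A:[] B:[resp] C:[]
After 7 (send(from=C, to=A, msg='start')): A:[start] B:[resp] C:[]
After 8 (send(from=B, to=C, msg='bye')): A:[start] B:[resp] C:[bye]
After 9 (send(from=A, to=C, msg='ping')): A:[start] B:[resp] C:[bye,ping]
After 10 (send(from=C, to=A, msg='ack')): A:[start,ack] B:[resp] C:[bye,ping]
After 11 (process(C)): A:[start,ack] B:[resp] C:[ping]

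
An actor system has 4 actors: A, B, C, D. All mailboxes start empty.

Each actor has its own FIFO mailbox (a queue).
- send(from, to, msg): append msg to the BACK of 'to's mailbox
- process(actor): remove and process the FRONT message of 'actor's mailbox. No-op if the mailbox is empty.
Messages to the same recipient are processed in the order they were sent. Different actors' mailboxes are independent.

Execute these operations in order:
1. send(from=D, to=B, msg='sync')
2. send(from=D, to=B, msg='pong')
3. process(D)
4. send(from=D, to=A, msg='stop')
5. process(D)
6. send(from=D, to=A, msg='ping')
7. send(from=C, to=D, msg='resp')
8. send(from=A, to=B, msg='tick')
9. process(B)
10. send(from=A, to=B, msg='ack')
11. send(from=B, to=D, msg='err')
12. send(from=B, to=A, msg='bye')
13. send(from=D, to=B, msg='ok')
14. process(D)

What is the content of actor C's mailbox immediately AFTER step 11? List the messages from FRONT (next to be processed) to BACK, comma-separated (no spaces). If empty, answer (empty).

After 1 (send(from=D, to=B, msg='sync')): A:[] B:[sync] C:[] D:[]
After 2 (send(from=D, to=B, msg='pong')): A:[] B:[sync,pong] C:[] D:[]
After 3 (process(D)): A:[] B:[sync,pong] C:[] D:[]
After 4 (send(from=D, to=A, msg='stop')): A:[stop] B:[sync,pong] C:[] D:[]
After 5 (process(D)): A:[stop] B:[sync,pong] C:[] D:[]
After 6 (send(from=D, to=A, msg='ping')): A:[stop,ping] B:[sync,pong] C:[] D:[]
After 7 (send(from=C, to=D, msg='resp')): A:[stop,ping] B:[sync,pong] C:[] D:[resp]
After 8 (send(from=A, to=B, msg='tick')): A:[stop,ping] B:[sync,pong,tick] C:[] D:[resp]
After 9 (process(B)): A:[stop,ping] B:[pong,tick] C:[] D:[resp]
After 10 (send(from=A, to=B, msg='ack')): A:[stop,ping] B:[pong,tick,ack] C:[] D:[resp]
After 11 (send(from=B, to=D, msg='err')): A:[stop,ping] B:[pong,tick,ack] C:[] D:[resp,err]

(empty)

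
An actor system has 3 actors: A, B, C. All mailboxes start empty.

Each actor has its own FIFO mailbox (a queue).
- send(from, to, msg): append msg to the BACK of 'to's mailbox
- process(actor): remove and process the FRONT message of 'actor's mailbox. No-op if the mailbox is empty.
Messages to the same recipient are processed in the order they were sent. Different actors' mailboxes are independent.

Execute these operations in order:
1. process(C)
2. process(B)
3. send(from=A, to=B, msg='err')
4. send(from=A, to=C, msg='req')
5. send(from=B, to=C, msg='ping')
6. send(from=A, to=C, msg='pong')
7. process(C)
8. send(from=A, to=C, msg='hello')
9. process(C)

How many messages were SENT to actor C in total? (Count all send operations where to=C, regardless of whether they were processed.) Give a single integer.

Answer: 4

Derivation:
After 1 (process(C)): A:[] B:[] C:[]
After 2 (process(B)): A:[] B:[] C:[]
After 3 (send(from=A, to=B, msg='err')): A:[] B:[err] C:[]
After 4 (send(from=A, to=C, msg='req')): A:[] B:[err] C:[req]
After 5 (send(from=B, to=C, msg='ping')): A:[] B:[err] C:[req,ping]
After 6 (send(from=A, to=C, msg='pong')): A:[] B:[err] C:[req,ping,pong]
After 7 (process(C)): A:[] B:[err] C:[ping,pong]
After 8 (send(from=A, to=C, msg='hello')): A:[] B:[err] C:[ping,pong,hello]
After 9 (process(C)): A:[] B:[err] C:[pong,hello]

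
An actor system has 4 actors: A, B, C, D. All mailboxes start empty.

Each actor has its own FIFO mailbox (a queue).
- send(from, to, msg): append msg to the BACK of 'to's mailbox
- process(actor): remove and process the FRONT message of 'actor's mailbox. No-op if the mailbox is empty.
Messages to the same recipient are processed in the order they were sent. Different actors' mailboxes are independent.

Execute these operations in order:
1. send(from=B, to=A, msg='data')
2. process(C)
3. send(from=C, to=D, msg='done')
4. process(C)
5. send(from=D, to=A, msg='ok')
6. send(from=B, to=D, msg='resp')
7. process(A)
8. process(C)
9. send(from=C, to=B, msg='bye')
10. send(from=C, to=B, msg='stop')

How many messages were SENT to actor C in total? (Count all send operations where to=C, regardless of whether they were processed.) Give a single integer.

Answer: 0

Derivation:
After 1 (send(from=B, to=A, msg='data')): A:[data] B:[] C:[] D:[]
After 2 (process(C)): A:[data] B:[] C:[] D:[]
After 3 (send(from=C, to=D, msg='done')): A:[data] B:[] C:[] D:[done]
After 4 (process(C)): A:[data] B:[] C:[] D:[done]
After 5 (send(from=D, to=A, msg='ok')): A:[data,ok] B:[] C:[] D:[done]
After 6 (send(from=B, to=D, msg='resp')): A:[data,ok] B:[] C:[] D:[done,resp]
After 7 (process(A)): A:[ok] B:[] C:[] D:[done,resp]
After 8 (process(C)): A:[ok] B:[] C:[] D:[done,resp]
After 9 (send(from=C, to=B, msg='bye')): A:[ok] B:[bye] C:[] D:[done,resp]
After 10 (send(from=C, to=B, msg='stop')): A:[ok] B:[bye,stop] C:[] D:[done,resp]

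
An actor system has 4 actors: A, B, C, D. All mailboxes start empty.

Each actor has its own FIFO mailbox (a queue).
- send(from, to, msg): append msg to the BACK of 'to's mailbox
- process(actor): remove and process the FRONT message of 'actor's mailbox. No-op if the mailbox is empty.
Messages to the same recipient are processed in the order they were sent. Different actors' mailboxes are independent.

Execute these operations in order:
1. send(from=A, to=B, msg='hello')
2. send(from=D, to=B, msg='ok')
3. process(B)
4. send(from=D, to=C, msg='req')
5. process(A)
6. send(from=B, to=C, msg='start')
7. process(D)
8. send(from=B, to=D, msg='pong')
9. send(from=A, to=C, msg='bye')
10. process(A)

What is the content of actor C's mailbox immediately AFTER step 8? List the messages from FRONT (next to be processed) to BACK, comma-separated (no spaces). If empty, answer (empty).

After 1 (send(from=A, to=B, msg='hello')): A:[] B:[hello] C:[] D:[]
After 2 (send(from=D, to=B, msg='ok')): A:[] B:[hello,ok] C:[] D:[]
After 3 (process(B)): A:[] B:[ok] C:[] D:[]
After 4 (send(from=D, to=C, msg='req')): A:[] B:[ok] C:[req] D:[]
After 5 (process(A)): A:[] B:[ok] C:[req] D:[]
After 6 (send(from=B, to=C, msg='start')): A:[] B:[ok] C:[req,start] D:[]
After 7 (process(D)): A:[] B:[ok] C:[req,start] D:[]
After 8 (send(from=B, to=D, msg='pong')): A:[] B:[ok] C:[req,start] D:[pong]

req,start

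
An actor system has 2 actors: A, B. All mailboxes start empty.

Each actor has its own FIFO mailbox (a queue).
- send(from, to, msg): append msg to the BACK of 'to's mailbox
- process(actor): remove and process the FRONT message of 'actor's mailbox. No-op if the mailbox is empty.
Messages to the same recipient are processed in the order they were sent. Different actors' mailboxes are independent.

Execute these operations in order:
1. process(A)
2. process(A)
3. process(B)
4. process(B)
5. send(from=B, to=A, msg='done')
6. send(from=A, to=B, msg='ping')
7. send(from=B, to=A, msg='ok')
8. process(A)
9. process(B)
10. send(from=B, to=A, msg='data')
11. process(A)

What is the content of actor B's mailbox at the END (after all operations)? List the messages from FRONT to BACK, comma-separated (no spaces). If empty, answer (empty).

After 1 (process(A)): A:[] B:[]
After 2 (process(A)): A:[] B:[]
After 3 (process(B)): A:[] B:[]
After 4 (process(B)): A:[] B:[]
After 5 (send(from=B, to=A, msg='done')): A:[done] B:[]
After 6 (send(from=A, to=B, msg='ping')): A:[done] B:[ping]
After 7 (send(from=B, to=A, msg='ok')): A:[done,ok] B:[ping]
After 8 (process(A)): A:[ok] B:[ping]
After 9 (process(B)): A:[ok] B:[]
After 10 (send(from=B, to=A, msg='data')): A:[ok,data] B:[]
After 11 (process(A)): A:[data] B:[]

Answer: (empty)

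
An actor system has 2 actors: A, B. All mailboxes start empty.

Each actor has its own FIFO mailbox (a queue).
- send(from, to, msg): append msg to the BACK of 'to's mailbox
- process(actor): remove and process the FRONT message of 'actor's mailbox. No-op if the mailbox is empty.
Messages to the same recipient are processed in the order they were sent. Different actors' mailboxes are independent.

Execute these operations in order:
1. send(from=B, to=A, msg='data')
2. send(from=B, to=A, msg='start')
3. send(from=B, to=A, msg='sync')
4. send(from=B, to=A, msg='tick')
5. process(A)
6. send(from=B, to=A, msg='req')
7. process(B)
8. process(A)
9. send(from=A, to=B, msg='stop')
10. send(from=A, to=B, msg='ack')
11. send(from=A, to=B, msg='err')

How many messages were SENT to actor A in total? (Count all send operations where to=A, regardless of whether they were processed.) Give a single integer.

After 1 (send(from=B, to=A, msg='data')): A:[data] B:[]
After 2 (send(from=B, to=A, msg='start')): A:[data,start] B:[]
After 3 (send(from=B, to=A, msg='sync')): A:[data,start,sync] B:[]
After 4 (send(from=B, to=A, msg='tick')): A:[data,start,sync,tick] B:[]
After 5 (process(A)): A:[start,sync,tick] B:[]
After 6 (send(from=B, to=A, msg='req')): A:[start,sync,tick,req] B:[]
After 7 (process(B)): A:[start,sync,tick,req] B:[]
After 8 (process(A)): A:[sync,tick,req] B:[]
After 9 (send(from=A, to=B, msg='stop')): A:[sync,tick,req] B:[stop]
After 10 (send(from=A, to=B, msg='ack')): A:[sync,tick,req] B:[stop,ack]
After 11 (send(from=A, to=B, msg='err')): A:[sync,tick,req] B:[stop,ack,err]

Answer: 5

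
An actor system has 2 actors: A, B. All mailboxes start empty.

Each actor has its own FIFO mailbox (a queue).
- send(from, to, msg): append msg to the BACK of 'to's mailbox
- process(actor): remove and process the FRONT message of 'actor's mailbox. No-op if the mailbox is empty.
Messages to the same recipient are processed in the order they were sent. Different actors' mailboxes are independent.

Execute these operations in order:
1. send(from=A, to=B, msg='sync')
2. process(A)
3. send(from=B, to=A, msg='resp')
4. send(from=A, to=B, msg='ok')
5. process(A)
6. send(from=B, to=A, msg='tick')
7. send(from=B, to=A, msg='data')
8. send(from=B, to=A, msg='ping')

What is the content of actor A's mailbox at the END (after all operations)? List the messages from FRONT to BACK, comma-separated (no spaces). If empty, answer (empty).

Answer: tick,data,ping

Derivation:
After 1 (send(from=A, to=B, msg='sync')): A:[] B:[sync]
After 2 (process(A)): A:[] B:[sync]
After 3 (send(from=B, to=A, msg='resp')): A:[resp] B:[sync]
After 4 (send(from=A, to=B, msg='ok')): A:[resp] B:[sync,ok]
After 5 (process(A)): A:[] B:[sync,ok]
After 6 (send(from=B, to=A, msg='tick')): A:[tick] B:[sync,ok]
After 7 (send(from=B, to=A, msg='data')): A:[tick,data] B:[sync,ok]
After 8 (send(from=B, to=A, msg='ping')): A:[tick,data,ping] B:[sync,ok]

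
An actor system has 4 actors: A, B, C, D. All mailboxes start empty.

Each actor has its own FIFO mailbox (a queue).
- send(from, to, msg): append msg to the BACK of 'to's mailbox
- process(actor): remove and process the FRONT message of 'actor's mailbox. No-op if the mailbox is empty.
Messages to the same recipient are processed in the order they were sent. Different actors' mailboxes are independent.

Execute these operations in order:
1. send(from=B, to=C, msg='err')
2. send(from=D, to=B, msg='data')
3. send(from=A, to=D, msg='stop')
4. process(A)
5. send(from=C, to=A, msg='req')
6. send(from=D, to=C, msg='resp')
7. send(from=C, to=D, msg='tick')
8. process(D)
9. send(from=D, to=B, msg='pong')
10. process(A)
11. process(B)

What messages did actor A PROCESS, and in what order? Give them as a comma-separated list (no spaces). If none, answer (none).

Answer: req

Derivation:
After 1 (send(from=B, to=C, msg='err')): A:[] B:[] C:[err] D:[]
After 2 (send(from=D, to=B, msg='data')): A:[] B:[data] C:[err] D:[]
After 3 (send(from=A, to=D, msg='stop')): A:[] B:[data] C:[err] D:[stop]
After 4 (process(A)): A:[] B:[data] C:[err] D:[stop]
After 5 (send(from=C, to=A, msg='req')): A:[req] B:[data] C:[err] D:[stop]
After 6 (send(from=D, to=C, msg='resp')): A:[req] B:[data] C:[err,resp] D:[stop]
After 7 (send(from=C, to=D, msg='tick')): A:[req] B:[data] C:[err,resp] D:[stop,tick]
After 8 (process(D)): A:[req] B:[data] C:[err,resp] D:[tick]
After 9 (send(from=D, to=B, msg='pong')): A:[req] B:[data,pong] C:[err,resp] D:[tick]
After 10 (process(A)): A:[] B:[data,pong] C:[err,resp] D:[tick]
After 11 (process(B)): A:[] B:[pong] C:[err,resp] D:[tick]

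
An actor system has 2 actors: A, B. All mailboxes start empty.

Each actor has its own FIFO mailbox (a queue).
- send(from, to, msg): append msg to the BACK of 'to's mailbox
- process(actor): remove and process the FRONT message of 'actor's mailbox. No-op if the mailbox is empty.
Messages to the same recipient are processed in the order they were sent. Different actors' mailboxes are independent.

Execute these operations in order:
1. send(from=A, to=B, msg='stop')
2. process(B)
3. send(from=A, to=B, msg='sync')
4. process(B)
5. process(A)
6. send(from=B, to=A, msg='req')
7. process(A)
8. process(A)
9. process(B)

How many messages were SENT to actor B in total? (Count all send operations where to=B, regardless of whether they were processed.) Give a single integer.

Answer: 2

Derivation:
After 1 (send(from=A, to=B, msg='stop')): A:[] B:[stop]
After 2 (process(B)): A:[] B:[]
After 3 (send(from=A, to=B, msg='sync')): A:[] B:[sync]
After 4 (process(B)): A:[] B:[]
After 5 (process(A)): A:[] B:[]
After 6 (send(from=B, to=A, msg='req')): A:[req] B:[]
After 7 (process(A)): A:[] B:[]
After 8 (process(A)): A:[] B:[]
After 9 (process(B)): A:[] B:[]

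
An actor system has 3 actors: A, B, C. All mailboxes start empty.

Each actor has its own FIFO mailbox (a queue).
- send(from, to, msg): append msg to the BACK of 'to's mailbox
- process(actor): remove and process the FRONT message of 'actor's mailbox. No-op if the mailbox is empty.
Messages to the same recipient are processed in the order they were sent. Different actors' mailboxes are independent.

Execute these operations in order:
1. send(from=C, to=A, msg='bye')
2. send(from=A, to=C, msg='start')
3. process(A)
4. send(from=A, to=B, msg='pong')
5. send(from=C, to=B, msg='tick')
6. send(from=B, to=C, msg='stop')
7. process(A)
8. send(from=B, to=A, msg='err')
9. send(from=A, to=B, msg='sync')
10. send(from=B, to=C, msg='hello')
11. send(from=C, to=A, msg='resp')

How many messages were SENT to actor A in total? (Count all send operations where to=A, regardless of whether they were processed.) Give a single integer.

Answer: 3

Derivation:
After 1 (send(from=C, to=A, msg='bye')): A:[bye] B:[] C:[]
After 2 (send(from=A, to=C, msg='start')): A:[bye] B:[] C:[start]
After 3 (process(A)): A:[] B:[] C:[start]
After 4 (send(from=A, to=B, msg='pong')): A:[] B:[pong] C:[start]
After 5 (send(from=C, to=B, msg='tick')): A:[] B:[pong,tick] C:[start]
After 6 (send(from=B, to=C, msg='stop')): A:[] B:[pong,tick] C:[start,stop]
After 7 (process(A)): A:[] B:[pong,tick] C:[start,stop]
After 8 (send(from=B, to=A, msg='err')): A:[err] B:[pong,tick] C:[start,stop]
After 9 (send(from=A, to=B, msg='sync')): A:[err] B:[pong,tick,sync] C:[start,stop]
After 10 (send(from=B, to=C, msg='hello')): A:[err] B:[pong,tick,sync] C:[start,stop,hello]
After 11 (send(from=C, to=A, msg='resp')): A:[err,resp] B:[pong,tick,sync] C:[start,stop,hello]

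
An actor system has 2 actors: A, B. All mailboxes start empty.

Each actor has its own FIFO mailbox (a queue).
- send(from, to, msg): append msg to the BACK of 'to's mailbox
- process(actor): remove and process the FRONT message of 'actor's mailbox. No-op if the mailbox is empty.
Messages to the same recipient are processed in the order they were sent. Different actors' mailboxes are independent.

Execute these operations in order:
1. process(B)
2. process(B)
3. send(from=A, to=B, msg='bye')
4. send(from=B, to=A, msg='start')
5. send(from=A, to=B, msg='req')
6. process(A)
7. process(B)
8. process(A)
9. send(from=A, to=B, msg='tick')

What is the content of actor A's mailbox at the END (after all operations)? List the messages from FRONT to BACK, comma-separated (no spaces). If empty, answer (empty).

After 1 (process(B)): A:[] B:[]
After 2 (process(B)): A:[] B:[]
After 3 (send(from=A, to=B, msg='bye')): A:[] B:[bye]
After 4 (send(from=B, to=A, msg='start')): A:[start] B:[bye]
After 5 (send(from=A, to=B, msg='req')): A:[start] B:[bye,req]
After 6 (process(A)): A:[] B:[bye,req]
After 7 (process(B)): A:[] B:[req]
After 8 (process(A)): A:[] B:[req]
After 9 (send(from=A, to=B, msg='tick')): A:[] B:[req,tick]

Answer: (empty)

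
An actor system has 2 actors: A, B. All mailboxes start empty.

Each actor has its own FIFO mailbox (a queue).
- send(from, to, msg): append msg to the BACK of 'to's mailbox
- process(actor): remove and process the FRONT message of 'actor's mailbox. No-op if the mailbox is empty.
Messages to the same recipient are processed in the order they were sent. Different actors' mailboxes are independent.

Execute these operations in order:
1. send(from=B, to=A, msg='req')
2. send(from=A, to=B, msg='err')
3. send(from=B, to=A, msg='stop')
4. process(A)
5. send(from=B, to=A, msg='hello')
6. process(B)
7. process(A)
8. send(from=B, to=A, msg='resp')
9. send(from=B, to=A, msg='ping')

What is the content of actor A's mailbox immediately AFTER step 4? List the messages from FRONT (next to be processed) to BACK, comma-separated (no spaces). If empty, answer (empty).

After 1 (send(from=B, to=A, msg='req')): A:[req] B:[]
After 2 (send(from=A, to=B, msg='err')): A:[req] B:[err]
After 3 (send(from=B, to=A, msg='stop')): A:[req,stop] B:[err]
After 4 (process(A)): A:[stop] B:[err]

stop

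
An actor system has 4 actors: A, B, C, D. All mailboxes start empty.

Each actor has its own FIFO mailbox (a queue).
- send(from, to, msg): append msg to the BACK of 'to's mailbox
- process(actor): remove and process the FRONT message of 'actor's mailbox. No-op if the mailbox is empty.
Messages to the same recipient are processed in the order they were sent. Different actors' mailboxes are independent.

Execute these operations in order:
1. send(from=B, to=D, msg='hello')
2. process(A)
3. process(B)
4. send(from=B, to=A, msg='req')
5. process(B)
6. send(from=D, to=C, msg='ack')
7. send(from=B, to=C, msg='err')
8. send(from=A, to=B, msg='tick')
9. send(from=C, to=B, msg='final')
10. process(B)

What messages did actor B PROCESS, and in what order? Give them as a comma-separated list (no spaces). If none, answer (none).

Answer: tick

Derivation:
After 1 (send(from=B, to=D, msg='hello')): A:[] B:[] C:[] D:[hello]
After 2 (process(A)): A:[] B:[] C:[] D:[hello]
After 3 (process(B)): A:[] B:[] C:[] D:[hello]
After 4 (send(from=B, to=A, msg='req')): A:[req] B:[] C:[] D:[hello]
After 5 (process(B)): A:[req] B:[] C:[] D:[hello]
After 6 (send(from=D, to=C, msg='ack')): A:[req] B:[] C:[ack] D:[hello]
After 7 (send(from=B, to=C, msg='err')): A:[req] B:[] C:[ack,err] D:[hello]
After 8 (send(from=A, to=B, msg='tick')): A:[req] B:[tick] C:[ack,err] D:[hello]
After 9 (send(from=C, to=B, msg='final')): A:[req] B:[tick,final] C:[ack,err] D:[hello]
After 10 (process(B)): A:[req] B:[final] C:[ack,err] D:[hello]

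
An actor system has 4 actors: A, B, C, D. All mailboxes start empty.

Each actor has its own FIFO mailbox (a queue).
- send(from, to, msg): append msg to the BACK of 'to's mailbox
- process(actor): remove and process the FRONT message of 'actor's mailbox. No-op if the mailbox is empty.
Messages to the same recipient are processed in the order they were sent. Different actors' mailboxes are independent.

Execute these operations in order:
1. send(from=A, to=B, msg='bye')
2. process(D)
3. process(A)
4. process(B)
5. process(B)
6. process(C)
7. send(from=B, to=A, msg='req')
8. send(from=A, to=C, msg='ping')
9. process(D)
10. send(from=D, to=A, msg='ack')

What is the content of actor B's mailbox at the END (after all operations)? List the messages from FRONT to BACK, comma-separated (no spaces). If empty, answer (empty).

After 1 (send(from=A, to=B, msg='bye')): A:[] B:[bye] C:[] D:[]
After 2 (process(D)): A:[] B:[bye] C:[] D:[]
After 3 (process(A)): A:[] B:[bye] C:[] D:[]
After 4 (process(B)): A:[] B:[] C:[] D:[]
After 5 (process(B)): A:[] B:[] C:[] D:[]
After 6 (process(C)): A:[] B:[] C:[] D:[]
After 7 (send(from=B, to=A, msg='req')): A:[req] B:[] C:[] D:[]
After 8 (send(from=A, to=C, msg='ping')): A:[req] B:[] C:[ping] D:[]
After 9 (process(D)): A:[req] B:[] C:[ping] D:[]
After 10 (send(from=D, to=A, msg='ack')): A:[req,ack] B:[] C:[ping] D:[]

Answer: (empty)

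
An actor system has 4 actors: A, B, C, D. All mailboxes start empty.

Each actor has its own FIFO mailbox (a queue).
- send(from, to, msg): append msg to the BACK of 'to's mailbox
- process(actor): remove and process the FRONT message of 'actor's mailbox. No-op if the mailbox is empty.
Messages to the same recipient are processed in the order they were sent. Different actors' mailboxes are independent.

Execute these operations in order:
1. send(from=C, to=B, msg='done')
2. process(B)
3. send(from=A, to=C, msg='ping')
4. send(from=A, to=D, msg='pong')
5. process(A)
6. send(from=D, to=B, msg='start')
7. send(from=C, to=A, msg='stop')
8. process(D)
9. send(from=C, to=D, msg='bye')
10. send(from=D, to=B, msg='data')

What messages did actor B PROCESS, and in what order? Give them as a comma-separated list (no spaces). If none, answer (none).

Answer: done

Derivation:
After 1 (send(from=C, to=B, msg='done')): A:[] B:[done] C:[] D:[]
After 2 (process(B)): A:[] B:[] C:[] D:[]
After 3 (send(from=A, to=C, msg='ping')): A:[] B:[] C:[ping] D:[]
After 4 (send(from=A, to=D, msg='pong')): A:[] B:[] C:[ping] D:[pong]
After 5 (process(A)): A:[] B:[] C:[ping] D:[pong]
After 6 (send(from=D, to=B, msg='start')): A:[] B:[start] C:[ping] D:[pong]
After 7 (send(from=C, to=A, msg='stop')): A:[stop] B:[start] C:[ping] D:[pong]
After 8 (process(D)): A:[stop] B:[start] C:[ping] D:[]
After 9 (send(from=C, to=D, msg='bye')): A:[stop] B:[start] C:[ping] D:[bye]
After 10 (send(from=D, to=B, msg='data')): A:[stop] B:[start,data] C:[ping] D:[bye]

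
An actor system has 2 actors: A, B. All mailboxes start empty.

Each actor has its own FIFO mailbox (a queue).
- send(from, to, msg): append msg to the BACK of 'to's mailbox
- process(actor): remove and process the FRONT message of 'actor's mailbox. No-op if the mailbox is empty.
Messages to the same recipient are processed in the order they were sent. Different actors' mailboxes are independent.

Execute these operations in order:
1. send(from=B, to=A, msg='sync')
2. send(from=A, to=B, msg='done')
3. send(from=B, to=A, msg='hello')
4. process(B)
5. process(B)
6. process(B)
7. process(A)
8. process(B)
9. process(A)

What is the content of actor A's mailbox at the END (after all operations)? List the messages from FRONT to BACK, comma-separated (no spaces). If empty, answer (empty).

Answer: (empty)

Derivation:
After 1 (send(from=B, to=A, msg='sync')): A:[sync] B:[]
After 2 (send(from=A, to=B, msg='done')): A:[sync] B:[done]
After 3 (send(from=B, to=A, msg='hello')): A:[sync,hello] B:[done]
After 4 (process(B)): A:[sync,hello] B:[]
After 5 (process(B)): A:[sync,hello] B:[]
After 6 (process(B)): A:[sync,hello] B:[]
After 7 (process(A)): A:[hello] B:[]
After 8 (process(B)): A:[hello] B:[]
After 9 (process(A)): A:[] B:[]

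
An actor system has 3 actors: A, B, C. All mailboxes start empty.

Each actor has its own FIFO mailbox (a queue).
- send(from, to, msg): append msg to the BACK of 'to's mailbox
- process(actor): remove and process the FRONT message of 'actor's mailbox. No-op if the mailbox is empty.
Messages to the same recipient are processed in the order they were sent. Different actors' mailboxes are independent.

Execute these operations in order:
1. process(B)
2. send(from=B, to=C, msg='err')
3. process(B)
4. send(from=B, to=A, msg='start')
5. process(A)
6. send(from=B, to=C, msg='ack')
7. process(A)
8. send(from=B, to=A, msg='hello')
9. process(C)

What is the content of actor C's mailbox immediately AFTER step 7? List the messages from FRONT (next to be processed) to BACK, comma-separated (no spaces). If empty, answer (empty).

After 1 (process(B)): A:[] B:[] C:[]
After 2 (send(from=B, to=C, msg='err')): A:[] B:[] C:[err]
After 3 (process(B)): A:[] B:[] C:[err]
After 4 (send(from=B, to=A, msg='start')): A:[start] B:[] C:[err]
After 5 (process(A)): A:[] B:[] C:[err]
After 6 (send(from=B, to=C, msg='ack')): A:[] B:[] C:[err,ack]
After 7 (process(A)): A:[] B:[] C:[err,ack]

err,ack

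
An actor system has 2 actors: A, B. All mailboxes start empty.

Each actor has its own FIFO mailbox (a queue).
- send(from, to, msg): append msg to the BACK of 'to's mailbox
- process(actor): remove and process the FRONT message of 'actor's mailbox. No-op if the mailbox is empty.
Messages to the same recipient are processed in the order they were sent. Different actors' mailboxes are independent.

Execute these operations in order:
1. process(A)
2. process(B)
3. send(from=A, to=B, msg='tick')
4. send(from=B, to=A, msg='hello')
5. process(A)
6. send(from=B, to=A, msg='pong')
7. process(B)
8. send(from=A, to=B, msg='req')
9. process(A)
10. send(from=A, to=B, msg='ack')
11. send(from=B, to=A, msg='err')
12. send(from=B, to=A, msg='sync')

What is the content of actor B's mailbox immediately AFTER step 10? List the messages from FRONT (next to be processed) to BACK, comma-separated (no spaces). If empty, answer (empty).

After 1 (process(A)): A:[] B:[]
After 2 (process(B)): A:[] B:[]
After 3 (send(from=A, to=B, msg='tick')): A:[] B:[tick]
After 4 (send(from=B, to=A, msg='hello')): A:[hello] B:[tick]
After 5 (process(A)): A:[] B:[tick]
After 6 (send(from=B, to=A, msg='pong')): A:[pong] B:[tick]
After 7 (process(B)): A:[pong] B:[]
After 8 (send(from=A, to=B, msg='req')): A:[pong] B:[req]
After 9 (process(A)): A:[] B:[req]
After 10 (send(from=A, to=B, msg='ack')): A:[] B:[req,ack]

req,ack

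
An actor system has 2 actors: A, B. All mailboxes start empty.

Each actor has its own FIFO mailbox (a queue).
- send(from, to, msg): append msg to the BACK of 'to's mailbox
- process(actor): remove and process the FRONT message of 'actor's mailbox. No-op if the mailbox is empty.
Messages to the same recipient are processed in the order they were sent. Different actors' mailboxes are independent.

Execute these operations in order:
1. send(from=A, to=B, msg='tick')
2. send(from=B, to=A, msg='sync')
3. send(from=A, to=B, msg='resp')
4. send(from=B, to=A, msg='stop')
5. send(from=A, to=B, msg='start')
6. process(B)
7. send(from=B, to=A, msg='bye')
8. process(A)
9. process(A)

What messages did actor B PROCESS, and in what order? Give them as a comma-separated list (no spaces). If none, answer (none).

Answer: tick

Derivation:
After 1 (send(from=A, to=B, msg='tick')): A:[] B:[tick]
After 2 (send(from=B, to=A, msg='sync')): A:[sync] B:[tick]
After 3 (send(from=A, to=B, msg='resp')): A:[sync] B:[tick,resp]
After 4 (send(from=B, to=A, msg='stop')): A:[sync,stop] B:[tick,resp]
After 5 (send(from=A, to=B, msg='start')): A:[sync,stop] B:[tick,resp,start]
After 6 (process(B)): A:[sync,stop] B:[resp,start]
After 7 (send(from=B, to=A, msg='bye')): A:[sync,stop,bye] B:[resp,start]
After 8 (process(A)): A:[stop,bye] B:[resp,start]
After 9 (process(A)): A:[bye] B:[resp,start]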